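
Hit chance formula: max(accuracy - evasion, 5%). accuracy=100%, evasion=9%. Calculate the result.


accuracy - evasion = 100 - 9 = 91
Apply floor: max(91, 5) = 91
Hit chance = 91%

91%


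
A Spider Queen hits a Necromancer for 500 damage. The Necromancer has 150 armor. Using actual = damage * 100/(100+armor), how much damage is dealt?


actual = 500 * 100 / (100 + 150)
= 500 * 100 / 250
= 50000 / 250
= 200.00

200.00 damage


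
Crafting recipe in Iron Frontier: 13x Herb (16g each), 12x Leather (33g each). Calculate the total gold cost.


Cost breakdown:
  Herb: 13 * 16 = 208
  Leather: 12 * 33 = 396
Total = 208 + 396 = 604

604 gold


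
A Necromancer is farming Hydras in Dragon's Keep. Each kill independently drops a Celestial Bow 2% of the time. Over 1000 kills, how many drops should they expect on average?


Expected drops = kills * (drop_rate / 100)
= 1000 * (2 / 100)
= 1000 * 0.02
= 20.0

20.0 drops


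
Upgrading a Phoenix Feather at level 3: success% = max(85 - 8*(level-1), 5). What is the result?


raw_rate = 85 - 8 * (3 - 1)
= 85 - 8 * 2
= 85 - 16
= 69
Apply floor: max(69, 5) = 69%

69%


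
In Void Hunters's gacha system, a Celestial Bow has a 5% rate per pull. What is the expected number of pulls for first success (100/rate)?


Expected pulls for a geometric distribution = 1/p = 100 / rate%
= 100 / 5
= 20.0

20.0 pulls


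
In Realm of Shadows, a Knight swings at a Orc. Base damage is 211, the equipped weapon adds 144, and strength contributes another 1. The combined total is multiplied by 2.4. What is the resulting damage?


Sum base + weapon + str = 211 + 144 + 1 = 356
Multiply by 2.4:
356 * 2.4 = 854.4

854.4 damage


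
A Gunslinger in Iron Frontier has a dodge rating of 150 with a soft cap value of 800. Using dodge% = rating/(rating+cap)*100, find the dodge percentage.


dodge% = 150 / (150 + 800) * 100
= 150 / 950 * 100
= 0.157895 * 100
= 15.79%

15.79%


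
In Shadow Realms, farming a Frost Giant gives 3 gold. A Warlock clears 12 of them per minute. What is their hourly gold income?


Gold per minute = 3 * 12 = 36
Gold per hour = 36 * 60 = 2160

2160 gold/hour


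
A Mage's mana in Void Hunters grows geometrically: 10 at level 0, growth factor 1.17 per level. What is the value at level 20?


value = base * growth^level
= 10 * 1.17^20
= 10 * 23.105599
= 231.06

231.06 mana


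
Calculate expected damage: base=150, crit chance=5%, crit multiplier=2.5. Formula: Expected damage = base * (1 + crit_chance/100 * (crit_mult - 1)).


E[dmg] = base * (1 + crit_chance * (crit_mult - 1))
cc as decimal = 5/100 = 0.05
cm - 1 = 2.5 - 1 = 1.5
Bonus factor = 0.05 * 1.5 = 0.075
Total multiplier = 1 + 0.075 = 1.075
Expected damage = 150 * 1.075 = 161.25

161.25 damage


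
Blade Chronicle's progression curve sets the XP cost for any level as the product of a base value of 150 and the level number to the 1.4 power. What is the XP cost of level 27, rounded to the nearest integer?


XP = 150 * level^1.4
Substitute level = 27:
XP = 150 * 27^1.4
= 150 * 100.9042
= 15136

15136 XP


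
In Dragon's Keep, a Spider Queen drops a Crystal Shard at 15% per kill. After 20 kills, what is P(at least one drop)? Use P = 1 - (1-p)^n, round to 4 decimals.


P(at least one) = 1 - P(none) = 1 - (1-p)^n
p = 15/100 = 0.15
1 - p = 0.85
(1 - p)^20 = 0.85^20 = 0.038760
P(at least one) = 1 - 0.038760 = 0.9612

0.9612


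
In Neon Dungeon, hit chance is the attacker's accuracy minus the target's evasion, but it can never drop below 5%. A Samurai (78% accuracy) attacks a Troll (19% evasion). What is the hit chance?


accuracy - evasion = 78 - 19 = 59
Apply floor: max(59, 5) = 59
Hit chance = 59%

59%


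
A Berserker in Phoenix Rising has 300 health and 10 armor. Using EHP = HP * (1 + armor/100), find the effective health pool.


EHP = 300 * (1 + 10/100)
= 300 * (1 + 0.1)
= 300 * 1.1
= 330.0

330.0 EHP


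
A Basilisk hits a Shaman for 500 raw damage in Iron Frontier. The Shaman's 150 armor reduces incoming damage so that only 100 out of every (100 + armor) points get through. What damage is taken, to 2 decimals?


actual = 500 * 100 / (100 + 150)
= 500 * 100 / 250
= 50000 / 250
= 200.00

200.00 damage


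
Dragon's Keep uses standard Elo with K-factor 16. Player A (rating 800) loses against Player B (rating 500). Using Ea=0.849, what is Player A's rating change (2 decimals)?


Elo update: delta = K * (S - Ea), where S = 0 (loses)
S - Ea = 0 - 0.849 = -0.849
Rating change = 16 * -0.849
= -13.58

-13.58 rating points


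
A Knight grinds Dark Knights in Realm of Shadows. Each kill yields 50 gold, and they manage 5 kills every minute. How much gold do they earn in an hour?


Gold per minute = 50 * 5 = 250
Gold per hour = 250 * 60 = 15000

15000 gold/hour


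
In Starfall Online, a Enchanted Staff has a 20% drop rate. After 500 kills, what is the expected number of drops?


Expected drops = kills * (drop_rate / 100)
= 500 * (20 / 100)
= 500 * 0.2
= 100.0

100.0 drops


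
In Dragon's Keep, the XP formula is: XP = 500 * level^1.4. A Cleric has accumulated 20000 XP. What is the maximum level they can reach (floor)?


XP = 500 * level^1.4, so level = (XP / 500)^(1/1.4)
= (20000 / 500)^(1/1.4)
= 40.0^0.7143
= 13.9421
Floor: level = 13

level 13


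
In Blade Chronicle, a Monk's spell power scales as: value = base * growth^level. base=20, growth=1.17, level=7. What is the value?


value = base * growth^level
= 20 * 1.17^7
= 20 * 3.001242
= 60.02

60.02 spell power


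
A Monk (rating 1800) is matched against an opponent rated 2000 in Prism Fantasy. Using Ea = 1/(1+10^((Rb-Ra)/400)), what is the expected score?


Elo expected score: Ea = 1/(1 + 10^((Rb-Ra)/400))
Rb - Ra = 2000 - 1800 = 200
(Rb-Ra)/400 = 200/400 = 0.5
10^0.5 = 3.162278
Ea = 1/(1 + 3.162278) = 1/4.162278 = 0.2403

0.2403


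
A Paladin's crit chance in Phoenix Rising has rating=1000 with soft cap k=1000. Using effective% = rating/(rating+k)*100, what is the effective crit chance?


effective% = rating / (rating + k) * 100
= 1000 / (1000 + 1000) * 100
= 1000 / 2000 * 100
= 0.5 * 100
= 50.00%

50.00%


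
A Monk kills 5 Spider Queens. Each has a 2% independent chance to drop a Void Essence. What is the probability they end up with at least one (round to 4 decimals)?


P(at least one) = 1 - P(none) = 1 - (1-p)^n
p = 2/100 = 0.02
1 - p = 0.98
(1 - p)^5 = 0.98^5 = 0.903921
P(at least one) = 1 - 0.903921 = 0.0961

0.0961


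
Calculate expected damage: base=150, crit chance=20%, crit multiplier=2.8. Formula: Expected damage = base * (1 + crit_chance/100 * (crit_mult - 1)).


E[dmg] = base * (1 + crit_chance * (crit_mult - 1))
cc as decimal = 20/100 = 0.2
cm - 1 = 2.8 - 1 = 1.8
Bonus factor = 0.2 * 1.8 = 0.36
Total multiplier = 1 + 0.36 = 1.36
Expected damage = 150 * 1.36 = 204.00

204.00 damage


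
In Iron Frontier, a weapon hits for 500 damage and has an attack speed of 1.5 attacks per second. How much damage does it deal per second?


DPS = damage * attack_speed
= 500 * 1.5
= 750.0

750.0 DPS


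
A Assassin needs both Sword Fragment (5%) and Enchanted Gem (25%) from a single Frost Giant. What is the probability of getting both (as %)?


For independent events, P(both) = P(A) * P(B)
= 5% * 25%
= 125 / 100 %
= 1.25%

1.25%


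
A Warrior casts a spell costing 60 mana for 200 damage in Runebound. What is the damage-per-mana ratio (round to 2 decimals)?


Efficiency = damage / mana
= 200 / 60
= 3.33

3.33 dmg/mana


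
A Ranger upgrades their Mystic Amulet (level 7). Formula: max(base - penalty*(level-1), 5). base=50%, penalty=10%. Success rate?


raw_rate = 50 - 10 * (7 - 1)
= 50 - 10 * 6
= 50 - 60
= -10
Apply floor: max(-10, 5) = 5%

5%


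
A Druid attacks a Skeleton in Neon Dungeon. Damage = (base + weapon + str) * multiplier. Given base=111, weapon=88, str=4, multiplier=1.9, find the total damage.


Sum base + weapon + str = 111 + 88 + 4 = 203
Multiply by 1.9:
203 * 1.9 = 385.7

385.7 damage


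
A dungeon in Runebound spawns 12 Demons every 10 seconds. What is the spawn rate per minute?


Spawns per minute = count * (60 / interval)
= 12 * (60 / 10)
= 12 * 6.0
= 72.0

72.0 per minute


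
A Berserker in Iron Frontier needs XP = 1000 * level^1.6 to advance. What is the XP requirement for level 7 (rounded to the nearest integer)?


XP = 1000 * level^1.6
Substitute level = 7:
XP = 1000 * 7^1.6
= 1000 * 22.4987
= 22499

22499 XP


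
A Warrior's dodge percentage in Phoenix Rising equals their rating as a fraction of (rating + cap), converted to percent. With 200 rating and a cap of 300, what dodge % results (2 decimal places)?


dodge% = 200 / (200 + 300) * 100
= 200 / 500 * 100
= 0.4 * 100
= 40.00%

40.00%


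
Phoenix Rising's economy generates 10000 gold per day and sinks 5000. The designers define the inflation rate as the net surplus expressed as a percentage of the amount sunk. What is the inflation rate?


Net gold = 10000 - 5000 = 5000
Inflation rate = net / sunk * 100 = 5000 / 5000 * 100
= 1.0 * 100
= 100.00%

100.00%


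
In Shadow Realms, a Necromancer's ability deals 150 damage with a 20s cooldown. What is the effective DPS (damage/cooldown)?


DPS = damage / cooldown
= 150 / 20
= 7.50

7.50 DPS


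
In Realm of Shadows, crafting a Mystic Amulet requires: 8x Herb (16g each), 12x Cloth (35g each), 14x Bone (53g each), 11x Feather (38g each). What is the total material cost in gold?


Cost breakdown:
  Herb: 8 * 16 = 128
  Cloth: 12 * 35 = 420
  Bone: 14 * 53 = 742
  Feather: 11 * 38 = 418
Total = 128 + 420 + 742 + 418 = 1708

1708 gold


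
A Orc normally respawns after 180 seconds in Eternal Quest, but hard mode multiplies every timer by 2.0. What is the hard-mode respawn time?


Respawn time = base * multiplier
= 180 * 2.0
= 360.0 seconds

360.0 seconds


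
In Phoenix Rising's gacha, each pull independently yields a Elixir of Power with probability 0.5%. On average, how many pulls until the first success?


Expected pulls for a geometric distribution = 1/p = 100 / rate%
= 100 / 0.5
= 200.0

200.0 pulls


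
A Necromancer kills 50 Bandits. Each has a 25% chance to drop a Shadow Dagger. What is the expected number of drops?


Expected drops = kills * (drop_rate / 100)
= 50 * (25 / 100)
= 50 * 0.25
= 12.5

12.5 drops


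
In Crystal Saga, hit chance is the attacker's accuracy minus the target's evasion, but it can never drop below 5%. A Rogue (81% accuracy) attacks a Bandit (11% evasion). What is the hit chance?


accuracy - evasion = 81 - 11 = 70
Apply floor: max(70, 5) = 70
Hit chance = 70%

70%


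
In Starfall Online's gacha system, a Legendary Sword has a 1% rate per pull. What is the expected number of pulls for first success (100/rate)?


Expected pulls for a geometric distribution = 1/p = 100 / rate%
= 100 / 1
= 100.0

100.0 pulls


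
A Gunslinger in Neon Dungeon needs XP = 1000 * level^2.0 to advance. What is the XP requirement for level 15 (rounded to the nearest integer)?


XP = 1000 * level^2.0
Substitute level = 15:
XP = 1000 * 15^2.0
= 1000 * 225.0
= 225000

225000 XP


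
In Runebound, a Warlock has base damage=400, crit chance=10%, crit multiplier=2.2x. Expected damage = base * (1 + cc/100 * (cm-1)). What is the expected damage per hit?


E[dmg] = base * (1 + crit_chance * (crit_mult - 1))
cc as decimal = 10/100 = 0.1
cm - 1 = 2.2 - 1 = 1.2
Bonus factor = 0.1 * 1.2 = 0.12
Total multiplier = 1 + 0.12 = 1.12
Expected damage = 400 * 1.12 = 448.00

448.00 damage


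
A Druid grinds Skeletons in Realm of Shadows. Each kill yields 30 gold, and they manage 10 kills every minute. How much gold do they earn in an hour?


Gold per minute = 30 * 10 = 300
Gold per hour = 300 * 60 = 18000

18000 gold/hour


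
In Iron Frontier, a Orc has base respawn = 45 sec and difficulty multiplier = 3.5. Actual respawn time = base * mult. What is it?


Respawn time = base * multiplier
= 45 * 3.5
= 157.5 seconds

157.5 seconds


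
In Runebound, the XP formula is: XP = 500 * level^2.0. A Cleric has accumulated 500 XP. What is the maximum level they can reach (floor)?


XP = 500 * level^2.0, so level = (XP / 500)^(1/2.0)
= (500 / 500)^(1/2.0)
= 1.0^0.5
= 1.0
Floor: level = 1

level 1


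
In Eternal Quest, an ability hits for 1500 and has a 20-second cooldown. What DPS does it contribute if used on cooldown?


DPS = damage / cooldown
= 1500 / 20
= 75.00

75.00 DPS


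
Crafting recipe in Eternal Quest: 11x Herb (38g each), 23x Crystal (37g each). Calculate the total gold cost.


Cost breakdown:
  Herb: 11 * 38 = 418
  Crystal: 23 * 37 = 851
Total = 418 + 851 = 1269

1269 gold


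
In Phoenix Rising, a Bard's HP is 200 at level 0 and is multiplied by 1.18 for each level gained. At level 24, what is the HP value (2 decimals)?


value = base * growth^level
= 200 * 1.18^24
= 200 * 53.109006
= 10621.80

10621.80 HP


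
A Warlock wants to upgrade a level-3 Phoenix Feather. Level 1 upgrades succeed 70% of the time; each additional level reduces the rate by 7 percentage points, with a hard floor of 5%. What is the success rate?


raw_rate = 70 - 7 * (3 - 1)
= 70 - 7 * 2
= 70 - 14
= 56
Apply floor: max(56, 5) = 56%

56%


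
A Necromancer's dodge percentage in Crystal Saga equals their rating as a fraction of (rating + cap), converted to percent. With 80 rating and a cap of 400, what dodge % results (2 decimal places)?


dodge% = 80 / (80 + 400) * 100
= 80 / 480 * 100
= 0.166667 * 100
= 16.67%

16.67%


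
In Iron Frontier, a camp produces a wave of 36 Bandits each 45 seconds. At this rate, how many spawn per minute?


Spawns per minute = count * (60 / interval)
= 36 * (60 / 45)
= 36 * 1.3333
= 48.0

48.0 per minute


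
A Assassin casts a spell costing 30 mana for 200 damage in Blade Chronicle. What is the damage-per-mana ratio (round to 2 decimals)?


Efficiency = damage / mana
= 200 / 30
= 6.67

6.67 dmg/mana


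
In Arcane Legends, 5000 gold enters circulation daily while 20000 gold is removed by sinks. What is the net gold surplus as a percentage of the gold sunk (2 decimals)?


Net gold = 5000 - 20000 = -15000
Inflation rate = net / sunk * 100 = -15000 / 20000 * 100
= -0.75 * 100
= -75.00%

-75.00%


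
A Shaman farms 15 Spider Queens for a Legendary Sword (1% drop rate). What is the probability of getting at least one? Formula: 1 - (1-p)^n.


P(at least one) = 1 - P(none) = 1 - (1-p)^n
p = 1/100 = 0.01
1 - p = 0.99
(1 - p)^15 = 0.99^15 = 0.860058
P(at least one) = 1 - 0.860058 = 0.1399

0.1399


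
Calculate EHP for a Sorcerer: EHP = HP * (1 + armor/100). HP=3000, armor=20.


EHP = 3000 * (1 + 20/100)
= 3000 * (1 + 0.2)
= 3000 * 1.2
= 3600.0

3600.0 EHP


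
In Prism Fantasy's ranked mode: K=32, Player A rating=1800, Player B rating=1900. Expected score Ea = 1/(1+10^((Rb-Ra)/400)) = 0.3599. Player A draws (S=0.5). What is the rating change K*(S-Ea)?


Elo update: delta = K * (S - Ea), where S = 0.5 (draws)
S - Ea = 0.5 - 0.3599 = 0.1401
Rating change = 32 * 0.1401
= 4.48

4.48 rating points


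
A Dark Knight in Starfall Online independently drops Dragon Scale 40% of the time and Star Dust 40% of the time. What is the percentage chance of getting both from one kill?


For independent events, P(both) = P(A) * P(B)
= 40% * 40%
= 1600 / 100 %
= 16.0%

16.0%


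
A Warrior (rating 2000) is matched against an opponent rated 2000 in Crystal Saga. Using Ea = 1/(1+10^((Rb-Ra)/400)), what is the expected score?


Elo expected score: Ea = 1/(1 + 10^((Rb-Ra)/400))
Rb - Ra = 2000 - 2000 = 0
(Rb-Ra)/400 = 0/400 = 0.0
10^0.0 = 1.0
Ea = 1/(1 + 1.0) = 1/2.0 = 0.5000

0.5000


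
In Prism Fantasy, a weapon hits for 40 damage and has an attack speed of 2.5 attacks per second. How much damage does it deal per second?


DPS = damage * attack_speed
= 40 * 2.5
= 100.0

100.0 DPS


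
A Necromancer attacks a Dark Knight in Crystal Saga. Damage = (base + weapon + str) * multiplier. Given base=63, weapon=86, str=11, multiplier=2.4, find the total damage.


Sum base + weapon + str = 63 + 86 + 11 = 160
Multiply by 2.4:
160 * 2.4 = 384.0

384.0 damage


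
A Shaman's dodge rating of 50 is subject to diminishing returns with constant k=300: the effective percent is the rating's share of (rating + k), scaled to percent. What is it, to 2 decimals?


effective% = rating / (rating + k) * 100
= 50 / (50 + 300) * 100
= 50 / 350 * 100
= 0.142857 * 100
= 14.29%

14.29%


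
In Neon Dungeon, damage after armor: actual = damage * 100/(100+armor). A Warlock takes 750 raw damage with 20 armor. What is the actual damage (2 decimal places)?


actual = 750 * 100 / (100 + 20)
= 750 * 100 / 120
= 75000 / 120
= 625.00

625.00 damage


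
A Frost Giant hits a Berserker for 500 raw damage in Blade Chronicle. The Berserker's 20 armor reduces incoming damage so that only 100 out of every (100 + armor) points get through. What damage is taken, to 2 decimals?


actual = 500 * 100 / (100 + 20)
= 500 * 100 / 120
= 50000 / 120
= 416.67

416.67 damage


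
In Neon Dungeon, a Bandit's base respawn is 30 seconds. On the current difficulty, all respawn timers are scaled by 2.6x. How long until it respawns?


Respawn time = base * multiplier
= 30 * 2.6
= 78.0 seconds

78.0 seconds


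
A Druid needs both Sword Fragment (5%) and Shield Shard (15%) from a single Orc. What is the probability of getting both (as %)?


For independent events, P(both) = P(A) * P(B)
= 5% * 15%
= 75 / 100 %
= 0.75%

0.75%


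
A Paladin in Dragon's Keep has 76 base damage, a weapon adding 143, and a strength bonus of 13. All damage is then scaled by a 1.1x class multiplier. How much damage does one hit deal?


Sum base + weapon + str = 76 + 143 + 13 = 232
Multiply by 1.1:
232 * 1.1 = 255.2

255.2 damage


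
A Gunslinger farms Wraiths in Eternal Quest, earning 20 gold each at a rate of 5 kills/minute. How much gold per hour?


Gold per minute = 20 * 5 = 100
Gold per hour = 100 * 60 = 6000

6000 gold/hour


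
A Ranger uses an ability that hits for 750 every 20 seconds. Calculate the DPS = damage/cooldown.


DPS = damage / cooldown
= 750 / 20
= 37.50

37.50 DPS


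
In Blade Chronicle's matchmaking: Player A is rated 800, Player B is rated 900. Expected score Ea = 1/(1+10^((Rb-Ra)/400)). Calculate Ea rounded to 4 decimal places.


Elo expected score: Ea = 1/(1 + 10^((Rb-Ra)/400))
Rb - Ra = 900 - 800 = 100
(Rb-Ra)/400 = 100/400 = 0.25
10^0.25 = 1.778279
Ea = 1/(1 + 1.778279) = 1/2.778279 = 0.3599

0.3599


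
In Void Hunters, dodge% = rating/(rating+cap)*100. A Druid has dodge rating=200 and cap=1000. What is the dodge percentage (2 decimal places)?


dodge% = 200 / (200 + 1000) * 100
= 200 / 1200 * 100
= 0.166667 * 100
= 16.67%

16.67%


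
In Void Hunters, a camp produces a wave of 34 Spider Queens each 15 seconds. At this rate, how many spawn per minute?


Spawns per minute = count * (60 / interval)
= 34 * (60 / 15)
= 34 * 4.0
= 136.0

136.0 per minute


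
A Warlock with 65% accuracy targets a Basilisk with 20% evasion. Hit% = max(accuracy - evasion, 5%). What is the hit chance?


accuracy - evasion = 65 - 20 = 45
Apply floor: max(45, 5) = 45
Hit chance = 45%

45%


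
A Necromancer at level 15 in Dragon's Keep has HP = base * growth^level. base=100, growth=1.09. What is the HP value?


value = base * growth^level
= 100 * 1.09^15
= 100 * 3.642482
= 364.25

364.25 HP


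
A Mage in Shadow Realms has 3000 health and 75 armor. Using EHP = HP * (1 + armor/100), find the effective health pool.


EHP = 3000 * (1 + 75/100)
= 3000 * (1 + 0.75)
= 3000 * 1.75
= 5250.0

5250.0 EHP


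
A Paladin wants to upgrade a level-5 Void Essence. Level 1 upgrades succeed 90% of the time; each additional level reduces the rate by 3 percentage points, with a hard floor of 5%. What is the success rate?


raw_rate = 90 - 3 * (5 - 1)
= 90 - 3 * 4
= 90 - 12
= 78
Apply floor: max(78, 5) = 78%

78%


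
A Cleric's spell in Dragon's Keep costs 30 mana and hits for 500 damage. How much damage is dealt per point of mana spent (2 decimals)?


Efficiency = damage / mana
= 500 / 30
= 16.67

16.67 dmg/mana


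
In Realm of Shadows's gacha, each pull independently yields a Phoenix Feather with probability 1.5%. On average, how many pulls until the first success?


Expected pulls for a geometric distribution = 1/p = 100 / rate%
= 100 / 1.5
= 66.67

66.67 pulls


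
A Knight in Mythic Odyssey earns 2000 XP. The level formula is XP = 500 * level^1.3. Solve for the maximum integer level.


XP = 500 * level^1.3, so level = (XP / 500)^(1/1.3)
= (2000 / 500)^(1/1.3)
= 4.0^0.7692
= 2.9048
Floor: level = 2

level 2


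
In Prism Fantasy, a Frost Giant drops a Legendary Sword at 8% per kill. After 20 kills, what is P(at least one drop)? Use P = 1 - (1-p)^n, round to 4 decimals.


P(at least one) = 1 - P(none) = 1 - (1-p)^n
p = 8/100 = 0.08
1 - p = 0.92
(1 - p)^20 = 0.92^20 = 0.188693
P(at least one) = 1 - 0.188693 = 0.8113

0.8113


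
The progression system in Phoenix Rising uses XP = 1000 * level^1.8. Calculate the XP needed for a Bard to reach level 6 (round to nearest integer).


XP = 1000 * level^1.8
Substitute level = 6:
XP = 1000 * 6^1.8
= 1000 * 25.1578
= 25158

25158 XP


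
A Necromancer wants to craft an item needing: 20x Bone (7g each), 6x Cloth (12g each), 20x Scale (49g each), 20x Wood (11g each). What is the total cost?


Cost breakdown:
  Bone: 20 * 7 = 140
  Cloth: 6 * 12 = 72
  Scale: 20 * 49 = 980
  Wood: 20 * 11 = 220
Total = 140 + 72 + 980 + 220 = 1412

1412 gold


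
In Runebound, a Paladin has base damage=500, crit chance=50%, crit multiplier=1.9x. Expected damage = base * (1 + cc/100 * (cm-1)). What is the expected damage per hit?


E[dmg] = base * (1 + crit_chance * (crit_mult - 1))
cc as decimal = 50/100 = 0.5
cm - 1 = 1.9 - 1 = 0.9
Bonus factor = 0.5 * 0.9 = 0.45
Total multiplier = 1 + 0.45 = 1.45
Expected damage = 500 * 1.45 = 725.00

725.00 damage


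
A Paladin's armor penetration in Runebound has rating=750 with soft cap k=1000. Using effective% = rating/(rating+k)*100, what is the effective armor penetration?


effective% = rating / (rating + k) * 100
= 750 / (750 + 1000) * 100
= 750 / 1750 * 100
= 0.428571 * 100
= 42.86%

42.86%


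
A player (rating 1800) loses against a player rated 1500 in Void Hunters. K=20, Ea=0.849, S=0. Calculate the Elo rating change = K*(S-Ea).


Elo update: delta = K * (S - Ea), where S = 0 (loses)
S - Ea = 0 - 0.849 = -0.849
Rating change = 20 * -0.849
= -16.98

-16.98 rating points


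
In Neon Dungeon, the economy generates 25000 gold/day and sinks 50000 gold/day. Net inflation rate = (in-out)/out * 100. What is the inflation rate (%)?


Net gold = 25000 - 50000 = -25000
Inflation rate = net / sunk * 100 = -25000 / 50000 * 100
= -0.5 * 100
= -50.00%

-50.00%


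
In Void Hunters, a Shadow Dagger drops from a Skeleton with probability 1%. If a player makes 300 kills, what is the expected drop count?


Expected drops = kills * (drop_rate / 100)
= 300 * (1 / 100)
= 300 * 0.01
= 3.0

3.0 drops


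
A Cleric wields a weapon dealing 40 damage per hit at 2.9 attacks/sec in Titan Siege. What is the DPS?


DPS = damage * attack_speed
= 40 * 2.9
= 116.0

116.0 DPS


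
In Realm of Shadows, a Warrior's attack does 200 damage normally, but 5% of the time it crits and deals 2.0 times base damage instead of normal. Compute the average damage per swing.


E[dmg] = base * (1 + crit_chance * (crit_mult - 1))
cc as decimal = 5/100 = 0.05
cm - 1 = 2.0 - 1 = 1.0
Bonus factor = 0.05 * 1.0 = 0.05
Total multiplier = 1 + 0.05 = 1.05
Expected damage = 200 * 1.05 = 210.00

210.00 damage


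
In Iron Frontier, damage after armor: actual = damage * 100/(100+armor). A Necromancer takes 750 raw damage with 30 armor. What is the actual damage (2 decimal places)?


actual = 750 * 100 / (100 + 30)
= 750 * 100 / 130
= 75000 / 130
= 576.92

576.92 damage


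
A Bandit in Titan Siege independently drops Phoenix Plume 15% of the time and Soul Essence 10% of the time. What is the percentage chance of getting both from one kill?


For independent events, P(both) = P(A) * P(B)
= 15% * 10%
= 150 / 100 %
= 1.5%

1.5%


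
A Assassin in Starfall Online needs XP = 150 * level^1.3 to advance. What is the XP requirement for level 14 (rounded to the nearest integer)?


XP = 150 * level^1.3
Substitute level = 14:
XP = 150 * 14^1.3
= 150 * 30.9006
= 4635

4635 XP


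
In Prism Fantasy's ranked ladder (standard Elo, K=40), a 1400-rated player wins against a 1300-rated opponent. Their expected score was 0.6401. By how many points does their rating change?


Elo update: delta = K * (S - Ea), where S = 1 (wins)
S - Ea = 1 - 0.6401 = 0.3599
Rating change = 40 * 0.3599
= 14.40

14.40 rating points


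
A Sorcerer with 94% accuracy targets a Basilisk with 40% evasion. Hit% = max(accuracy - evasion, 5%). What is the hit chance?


accuracy - evasion = 94 - 40 = 54
Apply floor: max(54, 5) = 54
Hit chance = 54%

54%


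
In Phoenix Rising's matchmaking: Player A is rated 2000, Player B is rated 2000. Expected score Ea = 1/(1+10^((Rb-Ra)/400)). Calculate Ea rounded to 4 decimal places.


Elo expected score: Ea = 1/(1 + 10^((Rb-Ra)/400))
Rb - Ra = 2000 - 2000 = 0
(Rb-Ra)/400 = 0/400 = 0.0
10^0.0 = 1.0
Ea = 1/(1 + 1.0) = 1/2.0 = 0.5000

0.5000


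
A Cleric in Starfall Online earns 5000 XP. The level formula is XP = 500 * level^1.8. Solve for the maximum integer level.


XP = 500 * level^1.8, so level = (XP / 500)^(1/1.8)
= (5000 / 500)^(1/1.8)
= 10.0^0.5556
= 3.5938
Floor: level = 3

level 3


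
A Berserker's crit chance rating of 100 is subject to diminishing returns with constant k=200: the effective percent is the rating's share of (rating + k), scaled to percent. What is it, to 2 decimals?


effective% = rating / (rating + k) * 100
= 100 / (100 + 200) * 100
= 100 / 300 * 100
= 0.333333 * 100
= 33.33%

33.33%


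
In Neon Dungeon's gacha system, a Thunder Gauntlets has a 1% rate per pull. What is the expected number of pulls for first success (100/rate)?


Expected pulls for a geometric distribution = 1/p = 100 / rate%
= 100 / 1
= 100.0

100.0 pulls


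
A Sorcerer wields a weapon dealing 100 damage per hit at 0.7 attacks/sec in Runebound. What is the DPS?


DPS = damage * attack_speed
= 100 * 0.7
= 70.0

70.0 DPS


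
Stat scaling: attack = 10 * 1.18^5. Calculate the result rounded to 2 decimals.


value = base * growth^level
= 10 * 1.18^5
= 10 * 2.287758
= 22.88

22.88 attack


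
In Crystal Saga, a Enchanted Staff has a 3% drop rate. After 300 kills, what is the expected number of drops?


Expected drops = kills * (drop_rate / 100)
= 300 * (3 / 100)
= 300 * 0.03
= 9.0

9.0 drops


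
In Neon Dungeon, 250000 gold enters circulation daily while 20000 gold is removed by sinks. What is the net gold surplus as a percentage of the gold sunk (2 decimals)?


Net gold = 250000 - 20000 = 230000
Inflation rate = net / sunk * 100 = 230000 / 20000 * 100
= 11.5 * 100
= 1150.00%

1150.00%


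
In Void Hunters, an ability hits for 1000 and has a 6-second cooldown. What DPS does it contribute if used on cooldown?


DPS = damage / cooldown
= 1000 / 6
= 166.67

166.67 DPS


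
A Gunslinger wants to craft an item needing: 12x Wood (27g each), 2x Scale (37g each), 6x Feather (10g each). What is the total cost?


Cost breakdown:
  Wood: 12 * 27 = 324
  Scale: 2 * 37 = 74
  Feather: 6 * 10 = 60
Total = 324 + 74 + 60 = 458

458 gold


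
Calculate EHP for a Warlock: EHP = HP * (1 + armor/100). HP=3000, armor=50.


EHP = 3000 * (1 + 50/100)
= 3000 * (1 + 0.5)
= 3000 * 1.5
= 4500.0

4500.0 EHP


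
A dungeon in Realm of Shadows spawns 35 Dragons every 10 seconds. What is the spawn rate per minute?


Spawns per minute = count * (60 / interval)
= 35 * (60 / 10)
= 35 * 6.0
= 210.0

210.0 per minute


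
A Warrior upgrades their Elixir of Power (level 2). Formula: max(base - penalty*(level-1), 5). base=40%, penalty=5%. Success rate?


raw_rate = 40 - 5 * (2 - 1)
= 40 - 5 * 1
= 40 - 5
= 35
Apply floor: max(35, 5) = 35%

35%


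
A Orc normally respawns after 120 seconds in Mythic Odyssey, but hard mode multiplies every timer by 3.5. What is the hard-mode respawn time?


Respawn time = base * multiplier
= 120 * 3.5
= 420.0 seconds

420.0 seconds


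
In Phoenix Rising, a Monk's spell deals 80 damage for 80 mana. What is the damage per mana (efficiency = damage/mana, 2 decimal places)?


Efficiency = damage / mana
= 80 / 80
= 1.00

1.00 dmg/mana


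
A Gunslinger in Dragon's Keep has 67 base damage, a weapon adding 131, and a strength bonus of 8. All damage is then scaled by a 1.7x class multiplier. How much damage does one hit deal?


Sum base + weapon + str = 67 + 131 + 8 = 206
Multiply by 1.7:
206 * 1.7 = 350.2

350.2 damage


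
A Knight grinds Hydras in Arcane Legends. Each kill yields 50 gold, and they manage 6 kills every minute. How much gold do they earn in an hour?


Gold per minute = 50 * 6 = 300
Gold per hour = 300 * 60 = 18000

18000 gold/hour


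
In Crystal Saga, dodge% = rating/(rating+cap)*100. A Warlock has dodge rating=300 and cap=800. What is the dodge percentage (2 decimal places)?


dodge% = 300 / (300 + 800) * 100
= 300 / 1100 * 100
= 0.272727 * 100
= 27.27%

27.27%


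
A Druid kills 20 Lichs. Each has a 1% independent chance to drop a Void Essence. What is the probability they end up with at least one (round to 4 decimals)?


P(at least one) = 1 - P(none) = 1 - (1-p)^n
p = 1/100 = 0.01
1 - p = 0.99
(1 - p)^20 = 0.99^20 = 0.817907
P(at least one) = 1 - 0.817907 = 0.1821

0.1821


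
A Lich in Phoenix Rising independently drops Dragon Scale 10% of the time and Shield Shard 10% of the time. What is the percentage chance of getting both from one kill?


For independent events, P(both) = P(A) * P(B)
= 10% * 10%
= 100 / 100 %
= 1.0%

1.0%


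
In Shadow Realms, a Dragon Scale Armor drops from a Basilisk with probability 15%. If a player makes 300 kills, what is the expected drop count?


Expected drops = kills * (drop_rate / 100)
= 300 * (15 / 100)
= 300 * 0.15
= 45.0

45.0 drops


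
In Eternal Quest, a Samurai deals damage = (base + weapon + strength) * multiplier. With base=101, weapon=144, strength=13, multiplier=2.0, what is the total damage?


Sum base + weapon + str = 101 + 144 + 13 = 258
Multiply by 2.0:
258 * 2.0 = 516.0

516.0 damage


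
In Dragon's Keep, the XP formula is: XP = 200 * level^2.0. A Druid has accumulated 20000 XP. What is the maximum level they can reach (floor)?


XP = 200 * level^2.0, so level = (XP / 200)^(1/2.0)
= (20000 / 200)^(1/2.0)
= 100.0^0.5
= 10.0
Floor: level = 10

level 10


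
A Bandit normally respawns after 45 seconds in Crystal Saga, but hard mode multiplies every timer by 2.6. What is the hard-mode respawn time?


Respawn time = base * multiplier
= 45 * 2.6
= 117.0 seconds

117.0 seconds


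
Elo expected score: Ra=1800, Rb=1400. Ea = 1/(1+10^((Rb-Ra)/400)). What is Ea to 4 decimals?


Elo expected score: Ea = 1/(1 + 10^((Rb-Ra)/400))
Rb - Ra = 1400 - 1800 = -400
(Rb-Ra)/400 = -400/400 = -1.0
10^-1.0 = 0.1
Ea = 1/(1 + 0.1) = 1/1.1 = 0.9091

0.9091


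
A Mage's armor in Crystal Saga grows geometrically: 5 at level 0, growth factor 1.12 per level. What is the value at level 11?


value = base * growth^level
= 5 * 1.12^11
= 5 * 3.47855
= 17.39

17.39 armor


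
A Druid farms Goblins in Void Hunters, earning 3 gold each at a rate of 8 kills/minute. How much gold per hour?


Gold per minute = 3 * 8 = 24
Gold per hour = 24 * 60 = 1440

1440 gold/hour


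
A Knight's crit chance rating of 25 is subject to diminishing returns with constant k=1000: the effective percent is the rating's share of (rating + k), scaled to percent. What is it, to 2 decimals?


effective% = rating / (rating + k) * 100
= 25 / (25 + 1000) * 100
= 25 / 1025 * 100
= 0.02439 * 100
= 2.44%

2.44%


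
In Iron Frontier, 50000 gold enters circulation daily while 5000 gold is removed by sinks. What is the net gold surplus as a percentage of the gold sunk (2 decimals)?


Net gold = 50000 - 5000 = 45000
Inflation rate = net / sunk * 100 = 45000 / 5000 * 100
= 9.0 * 100
= 900.00%

900.00%


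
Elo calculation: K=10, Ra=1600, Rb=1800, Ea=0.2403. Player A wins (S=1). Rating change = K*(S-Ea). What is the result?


Elo update: delta = K * (S - Ea), where S = 1 (wins)
S - Ea = 1 - 0.2403 = 0.7597
Rating change = 10 * 0.7597
= 7.60

7.60 rating points


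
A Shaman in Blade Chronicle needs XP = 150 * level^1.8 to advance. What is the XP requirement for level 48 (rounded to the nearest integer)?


XP = 150 * level^1.8
Substitute level = 48:
XP = 150 * 48^1.8
= 150 * 1062.2683
= 159340

159340 XP


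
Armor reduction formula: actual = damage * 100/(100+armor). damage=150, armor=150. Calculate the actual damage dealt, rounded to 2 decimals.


actual = 150 * 100 / (100 + 150)
= 150 * 100 / 250
= 15000 / 250
= 60.00

60.00 damage


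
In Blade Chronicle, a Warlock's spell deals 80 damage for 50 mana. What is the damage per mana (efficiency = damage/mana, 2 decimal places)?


Efficiency = damage / mana
= 80 / 50
= 1.60

1.60 dmg/mana


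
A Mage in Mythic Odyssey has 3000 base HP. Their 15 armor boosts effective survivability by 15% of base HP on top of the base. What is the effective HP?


EHP = 3000 * (1 + 15/100)
= 3000 * (1 + 0.15)
= 3000 * 1.15
= 3450.0

3450.0 EHP


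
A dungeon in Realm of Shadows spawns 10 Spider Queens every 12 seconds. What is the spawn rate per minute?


Spawns per minute = count * (60 / interval)
= 10 * (60 / 12)
= 10 * 5.0
= 50.0

50.0 per minute


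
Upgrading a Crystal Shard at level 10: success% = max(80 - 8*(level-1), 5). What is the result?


raw_rate = 80 - 8 * (10 - 1)
= 80 - 8 * 9
= 80 - 72
= 8
Apply floor: max(8, 5) = 8%

8%


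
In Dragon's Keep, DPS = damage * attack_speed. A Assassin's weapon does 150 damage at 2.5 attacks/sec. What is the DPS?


DPS = damage * attack_speed
= 150 * 2.5
= 375.0

375.0 DPS


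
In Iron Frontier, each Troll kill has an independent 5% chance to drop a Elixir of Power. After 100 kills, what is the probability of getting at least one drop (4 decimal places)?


P(at least one) = 1 - P(none) = 1 - (1-p)^n
p = 5/100 = 0.05
1 - p = 0.95
(1 - p)^100 = 0.95^100 = 0.005921
P(at least one) = 1 - 0.005921 = 0.9941

0.9941


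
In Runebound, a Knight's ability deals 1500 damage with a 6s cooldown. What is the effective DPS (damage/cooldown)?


DPS = damage / cooldown
= 1500 / 6
= 250.00

250.00 DPS


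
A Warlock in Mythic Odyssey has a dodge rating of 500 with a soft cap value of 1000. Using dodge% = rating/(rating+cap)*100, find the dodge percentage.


dodge% = 500 / (500 + 1000) * 100
= 500 / 1500 * 100
= 0.333333 * 100
= 33.33%

33.33%


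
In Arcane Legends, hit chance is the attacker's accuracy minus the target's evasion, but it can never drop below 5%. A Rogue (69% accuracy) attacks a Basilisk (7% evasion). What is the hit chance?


accuracy - evasion = 69 - 7 = 62
Apply floor: max(62, 5) = 62
Hit chance = 62%

62%


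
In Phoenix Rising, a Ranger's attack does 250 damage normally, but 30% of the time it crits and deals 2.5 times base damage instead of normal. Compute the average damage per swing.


E[dmg] = base * (1 + crit_chance * (crit_mult - 1))
cc as decimal = 30/100 = 0.3
cm - 1 = 2.5 - 1 = 1.5
Bonus factor = 0.3 * 1.5 = 0.45
Total multiplier = 1 + 0.45 = 1.45
Expected damage = 250 * 1.45 = 362.50

362.50 damage


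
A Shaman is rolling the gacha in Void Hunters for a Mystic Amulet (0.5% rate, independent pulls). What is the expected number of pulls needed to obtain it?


Expected pulls for a geometric distribution = 1/p = 100 / rate%
= 100 / 0.5
= 200.0

200.0 pulls


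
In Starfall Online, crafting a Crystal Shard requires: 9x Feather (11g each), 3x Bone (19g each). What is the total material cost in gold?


Cost breakdown:
  Feather: 9 * 11 = 99
  Bone: 3 * 19 = 57
Total = 99 + 57 = 156

156 gold


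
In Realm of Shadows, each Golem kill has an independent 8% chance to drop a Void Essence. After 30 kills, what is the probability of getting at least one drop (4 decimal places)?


P(at least one) = 1 - P(none) = 1 - (1-p)^n
p = 8/100 = 0.08
1 - p = 0.92
(1 - p)^30 = 0.92^30 = 0.081966
P(at least one) = 1 - 0.081966 = 0.9180

0.9180


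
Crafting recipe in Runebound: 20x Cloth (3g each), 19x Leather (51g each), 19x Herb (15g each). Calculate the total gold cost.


Cost breakdown:
  Cloth: 20 * 3 = 60
  Leather: 19 * 51 = 969
  Herb: 19 * 15 = 285
Total = 60 + 969 + 285 = 1314

1314 gold


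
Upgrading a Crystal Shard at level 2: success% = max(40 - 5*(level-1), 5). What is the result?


raw_rate = 40 - 5 * (2 - 1)
= 40 - 5 * 1
= 40 - 5
= 35
Apply floor: max(35, 5) = 35%

35%


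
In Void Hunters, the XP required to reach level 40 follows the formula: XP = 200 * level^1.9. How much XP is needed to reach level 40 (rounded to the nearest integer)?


XP = 200 * level^1.9
Substitute level = 40:
XP = 200 * 40^1.9
= 200 * 1106.4046
= 221281

221281 XP


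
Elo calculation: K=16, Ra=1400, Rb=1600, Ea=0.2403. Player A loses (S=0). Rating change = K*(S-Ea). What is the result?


Elo update: delta = K * (S - Ea), where S = 0 (loses)
S - Ea = 0 - 0.2403 = -0.2403
Rating change = 16 * -0.2403
= -3.84

-3.84 rating points


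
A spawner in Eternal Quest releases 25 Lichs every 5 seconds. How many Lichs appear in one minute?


Spawns per minute = count * (60 / interval)
= 25 * (60 / 5)
= 25 * 12.0
= 300.0

300.0 per minute


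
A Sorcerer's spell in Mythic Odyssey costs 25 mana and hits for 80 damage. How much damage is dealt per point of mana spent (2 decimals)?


Efficiency = damage / mana
= 80 / 25
= 3.20

3.20 dmg/mana


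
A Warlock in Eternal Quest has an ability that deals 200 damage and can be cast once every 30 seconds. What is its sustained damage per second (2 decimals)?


DPS = damage / cooldown
= 200 / 30
= 6.67

6.67 DPS


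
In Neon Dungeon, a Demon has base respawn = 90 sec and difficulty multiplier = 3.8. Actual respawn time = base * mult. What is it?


Respawn time = base * multiplier
= 90 * 3.8
= 342.0 seconds

342.0 seconds


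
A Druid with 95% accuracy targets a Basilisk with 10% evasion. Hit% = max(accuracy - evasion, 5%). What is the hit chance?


accuracy - evasion = 95 - 10 = 85
Apply floor: max(85, 5) = 85
Hit chance = 85%

85%


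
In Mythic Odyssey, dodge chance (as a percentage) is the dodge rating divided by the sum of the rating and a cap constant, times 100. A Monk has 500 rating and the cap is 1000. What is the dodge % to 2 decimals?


dodge% = 500 / (500 + 1000) * 100
= 500 / 1500 * 100
= 0.333333 * 100
= 33.33%

33.33%


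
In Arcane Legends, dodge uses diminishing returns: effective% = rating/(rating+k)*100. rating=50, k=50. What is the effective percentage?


effective% = rating / (rating + k) * 100
= 50 / (50 + 50) * 100
= 50 / 100 * 100
= 0.5 * 100
= 50.00%

50.00%


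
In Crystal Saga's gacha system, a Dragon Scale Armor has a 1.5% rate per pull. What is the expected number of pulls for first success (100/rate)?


Expected pulls for a geometric distribution = 1/p = 100 / rate%
= 100 / 1.5
= 66.67

66.67 pulls


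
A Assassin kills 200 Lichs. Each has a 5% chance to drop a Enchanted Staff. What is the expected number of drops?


Expected drops = kills * (drop_rate / 100)
= 200 * (5 / 100)
= 200 * 0.05
= 10.0

10.0 drops


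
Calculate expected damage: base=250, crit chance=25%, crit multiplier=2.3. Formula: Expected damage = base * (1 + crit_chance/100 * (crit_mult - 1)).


E[dmg] = base * (1 + crit_chance * (crit_mult - 1))
cc as decimal = 25/100 = 0.25
cm - 1 = 2.3 - 1 = 1.3
Bonus factor = 0.25 * 1.3 = 0.325
Total multiplier = 1 + 0.325 = 1.325
Expected damage = 250 * 1.325 = 331.25

331.25 damage
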